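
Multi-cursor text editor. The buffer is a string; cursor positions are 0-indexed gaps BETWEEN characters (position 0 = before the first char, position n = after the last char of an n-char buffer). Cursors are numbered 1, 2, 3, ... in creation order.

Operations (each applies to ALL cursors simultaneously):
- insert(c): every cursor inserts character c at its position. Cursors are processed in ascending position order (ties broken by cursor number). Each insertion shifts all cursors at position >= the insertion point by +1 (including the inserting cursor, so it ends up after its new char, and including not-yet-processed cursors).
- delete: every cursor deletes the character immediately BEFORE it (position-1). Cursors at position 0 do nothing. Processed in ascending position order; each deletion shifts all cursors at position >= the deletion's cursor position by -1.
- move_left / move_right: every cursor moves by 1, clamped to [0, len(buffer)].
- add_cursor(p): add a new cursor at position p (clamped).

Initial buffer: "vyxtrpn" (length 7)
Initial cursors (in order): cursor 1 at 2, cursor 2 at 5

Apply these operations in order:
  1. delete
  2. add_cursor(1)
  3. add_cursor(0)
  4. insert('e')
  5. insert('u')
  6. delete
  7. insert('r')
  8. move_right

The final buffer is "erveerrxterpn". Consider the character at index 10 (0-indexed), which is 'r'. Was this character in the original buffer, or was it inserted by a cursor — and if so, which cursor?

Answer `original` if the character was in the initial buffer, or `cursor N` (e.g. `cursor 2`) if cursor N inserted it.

After op 1 (delete): buffer="vxtpn" (len 5), cursors c1@1 c2@3, authorship .....
After op 2 (add_cursor(1)): buffer="vxtpn" (len 5), cursors c1@1 c3@1 c2@3, authorship .....
After op 3 (add_cursor(0)): buffer="vxtpn" (len 5), cursors c4@0 c1@1 c3@1 c2@3, authorship .....
After op 4 (insert('e')): buffer="eveextepn" (len 9), cursors c4@1 c1@4 c3@4 c2@7, authorship 4.13..2..
After op 5 (insert('u')): buffer="euveeuuxteupn" (len 13), cursors c4@2 c1@7 c3@7 c2@11, authorship 44.1313..22..
After op 6 (delete): buffer="eveextepn" (len 9), cursors c4@1 c1@4 c3@4 c2@7, authorship 4.13..2..
After op 7 (insert('r')): buffer="erveerrxterpn" (len 13), cursors c4@2 c1@7 c3@7 c2@11, authorship 44.1313..22..
After op 8 (move_right): buffer="erveerrxterpn" (len 13), cursors c4@3 c1@8 c3@8 c2@12, authorship 44.1313..22..
Authorship (.=original, N=cursor N): 4 4 . 1 3 1 3 . . 2 2 . .
Index 10: author = 2

Answer: cursor 2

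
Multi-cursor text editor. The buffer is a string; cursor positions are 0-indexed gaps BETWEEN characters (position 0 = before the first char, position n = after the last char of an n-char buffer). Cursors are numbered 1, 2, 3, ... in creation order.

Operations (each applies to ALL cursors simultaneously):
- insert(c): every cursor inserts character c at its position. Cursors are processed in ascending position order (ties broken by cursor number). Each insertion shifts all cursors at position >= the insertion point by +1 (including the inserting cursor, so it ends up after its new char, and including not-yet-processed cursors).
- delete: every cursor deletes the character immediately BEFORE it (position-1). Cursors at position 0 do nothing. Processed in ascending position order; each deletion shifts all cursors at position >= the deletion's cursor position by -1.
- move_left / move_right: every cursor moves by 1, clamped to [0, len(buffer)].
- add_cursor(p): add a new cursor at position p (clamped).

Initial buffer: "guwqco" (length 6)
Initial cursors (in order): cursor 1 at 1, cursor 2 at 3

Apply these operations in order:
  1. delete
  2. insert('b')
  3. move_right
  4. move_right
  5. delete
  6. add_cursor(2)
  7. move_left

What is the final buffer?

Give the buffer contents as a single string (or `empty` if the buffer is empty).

After op 1 (delete): buffer="uqco" (len 4), cursors c1@0 c2@1, authorship ....
After op 2 (insert('b')): buffer="bubqco" (len 6), cursors c1@1 c2@3, authorship 1.2...
After op 3 (move_right): buffer="bubqco" (len 6), cursors c1@2 c2@4, authorship 1.2...
After op 4 (move_right): buffer="bubqco" (len 6), cursors c1@3 c2@5, authorship 1.2...
After op 5 (delete): buffer="buqo" (len 4), cursors c1@2 c2@3, authorship 1...
After op 6 (add_cursor(2)): buffer="buqo" (len 4), cursors c1@2 c3@2 c2@3, authorship 1...
After op 7 (move_left): buffer="buqo" (len 4), cursors c1@1 c3@1 c2@2, authorship 1...

Answer: buqo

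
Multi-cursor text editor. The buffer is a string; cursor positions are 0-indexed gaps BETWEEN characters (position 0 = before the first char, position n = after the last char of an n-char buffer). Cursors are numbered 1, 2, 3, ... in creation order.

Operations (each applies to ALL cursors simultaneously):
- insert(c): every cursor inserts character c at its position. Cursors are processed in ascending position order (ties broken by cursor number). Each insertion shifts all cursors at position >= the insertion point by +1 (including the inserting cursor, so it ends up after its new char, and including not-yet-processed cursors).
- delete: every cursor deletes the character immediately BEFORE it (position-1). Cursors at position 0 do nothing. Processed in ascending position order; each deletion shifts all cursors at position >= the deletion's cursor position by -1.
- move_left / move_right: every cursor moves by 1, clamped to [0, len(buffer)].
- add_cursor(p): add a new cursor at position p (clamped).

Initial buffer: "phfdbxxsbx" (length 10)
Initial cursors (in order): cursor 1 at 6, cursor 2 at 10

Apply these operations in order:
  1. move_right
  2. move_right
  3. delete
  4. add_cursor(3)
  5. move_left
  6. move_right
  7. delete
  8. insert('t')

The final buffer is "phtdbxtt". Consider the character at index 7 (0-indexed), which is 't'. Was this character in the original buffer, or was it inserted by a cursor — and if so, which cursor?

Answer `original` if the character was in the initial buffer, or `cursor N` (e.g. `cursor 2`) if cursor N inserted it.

Answer: cursor 2

Derivation:
After op 1 (move_right): buffer="phfdbxxsbx" (len 10), cursors c1@7 c2@10, authorship ..........
After op 2 (move_right): buffer="phfdbxxsbx" (len 10), cursors c1@8 c2@10, authorship ..........
After op 3 (delete): buffer="phfdbxxb" (len 8), cursors c1@7 c2@8, authorship ........
After op 4 (add_cursor(3)): buffer="phfdbxxb" (len 8), cursors c3@3 c1@7 c2@8, authorship ........
After op 5 (move_left): buffer="phfdbxxb" (len 8), cursors c3@2 c1@6 c2@7, authorship ........
After op 6 (move_right): buffer="phfdbxxb" (len 8), cursors c3@3 c1@7 c2@8, authorship ........
After op 7 (delete): buffer="phdbx" (len 5), cursors c3@2 c1@5 c2@5, authorship .....
After op 8 (insert('t')): buffer="phtdbxtt" (len 8), cursors c3@3 c1@8 c2@8, authorship ..3...12
Authorship (.=original, N=cursor N): . . 3 . . . 1 2
Index 7: author = 2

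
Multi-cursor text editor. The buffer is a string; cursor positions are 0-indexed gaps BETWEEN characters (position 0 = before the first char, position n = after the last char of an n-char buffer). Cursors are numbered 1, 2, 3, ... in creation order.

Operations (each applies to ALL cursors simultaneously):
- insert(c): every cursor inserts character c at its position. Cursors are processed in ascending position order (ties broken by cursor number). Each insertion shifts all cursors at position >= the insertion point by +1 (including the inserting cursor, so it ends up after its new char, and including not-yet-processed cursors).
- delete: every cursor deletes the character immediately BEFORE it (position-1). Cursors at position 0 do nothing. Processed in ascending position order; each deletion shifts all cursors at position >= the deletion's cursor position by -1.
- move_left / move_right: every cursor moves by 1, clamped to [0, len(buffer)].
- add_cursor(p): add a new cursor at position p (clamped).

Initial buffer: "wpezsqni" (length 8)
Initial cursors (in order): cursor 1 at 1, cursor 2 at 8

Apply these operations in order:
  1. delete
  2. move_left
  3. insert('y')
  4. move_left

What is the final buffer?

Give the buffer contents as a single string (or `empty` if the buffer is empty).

After op 1 (delete): buffer="pezsqn" (len 6), cursors c1@0 c2@6, authorship ......
After op 2 (move_left): buffer="pezsqn" (len 6), cursors c1@0 c2@5, authorship ......
After op 3 (insert('y')): buffer="ypezsqyn" (len 8), cursors c1@1 c2@7, authorship 1.....2.
After op 4 (move_left): buffer="ypezsqyn" (len 8), cursors c1@0 c2@6, authorship 1.....2.

Answer: ypezsqyn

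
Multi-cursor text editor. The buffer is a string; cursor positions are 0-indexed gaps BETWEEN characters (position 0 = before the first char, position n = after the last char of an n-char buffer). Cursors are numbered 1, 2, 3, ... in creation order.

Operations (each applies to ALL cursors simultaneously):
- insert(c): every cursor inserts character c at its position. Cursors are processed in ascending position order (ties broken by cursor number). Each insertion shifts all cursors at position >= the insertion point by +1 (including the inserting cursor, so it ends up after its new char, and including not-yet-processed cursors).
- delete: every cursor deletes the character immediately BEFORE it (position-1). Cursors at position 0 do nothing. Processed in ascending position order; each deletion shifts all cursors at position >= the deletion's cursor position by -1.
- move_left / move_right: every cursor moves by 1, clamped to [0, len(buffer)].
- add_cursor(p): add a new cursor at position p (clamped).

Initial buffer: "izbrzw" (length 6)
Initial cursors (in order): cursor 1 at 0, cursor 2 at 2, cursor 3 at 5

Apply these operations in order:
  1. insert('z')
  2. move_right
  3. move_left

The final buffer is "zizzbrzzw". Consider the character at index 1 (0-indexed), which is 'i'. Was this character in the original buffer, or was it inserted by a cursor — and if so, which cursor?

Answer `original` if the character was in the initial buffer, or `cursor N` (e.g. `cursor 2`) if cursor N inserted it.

After op 1 (insert('z')): buffer="zizzbrzzw" (len 9), cursors c1@1 c2@4 c3@8, authorship 1..2...3.
After op 2 (move_right): buffer="zizzbrzzw" (len 9), cursors c1@2 c2@5 c3@9, authorship 1..2...3.
After op 3 (move_left): buffer="zizzbrzzw" (len 9), cursors c1@1 c2@4 c3@8, authorship 1..2...3.
Authorship (.=original, N=cursor N): 1 . . 2 . . . 3 .
Index 1: author = original

Answer: original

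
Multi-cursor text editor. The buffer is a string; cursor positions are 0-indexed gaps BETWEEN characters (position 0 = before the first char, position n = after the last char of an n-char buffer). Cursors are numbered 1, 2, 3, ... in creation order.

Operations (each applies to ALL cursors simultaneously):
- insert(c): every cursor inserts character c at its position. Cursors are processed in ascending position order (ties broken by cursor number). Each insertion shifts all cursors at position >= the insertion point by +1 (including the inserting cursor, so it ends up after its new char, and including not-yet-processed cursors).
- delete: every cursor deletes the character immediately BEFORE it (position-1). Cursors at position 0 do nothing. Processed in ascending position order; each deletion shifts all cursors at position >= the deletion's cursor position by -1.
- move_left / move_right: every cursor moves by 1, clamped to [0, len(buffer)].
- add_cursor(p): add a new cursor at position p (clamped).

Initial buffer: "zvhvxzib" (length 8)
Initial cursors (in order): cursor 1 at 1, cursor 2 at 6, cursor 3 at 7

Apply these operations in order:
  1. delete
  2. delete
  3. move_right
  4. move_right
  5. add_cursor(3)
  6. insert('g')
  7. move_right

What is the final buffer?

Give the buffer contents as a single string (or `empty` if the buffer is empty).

After op 1 (delete): buffer="vhvxb" (len 5), cursors c1@0 c2@4 c3@4, authorship .....
After op 2 (delete): buffer="vhb" (len 3), cursors c1@0 c2@2 c3@2, authorship ...
After op 3 (move_right): buffer="vhb" (len 3), cursors c1@1 c2@3 c3@3, authorship ...
After op 4 (move_right): buffer="vhb" (len 3), cursors c1@2 c2@3 c3@3, authorship ...
After op 5 (add_cursor(3)): buffer="vhb" (len 3), cursors c1@2 c2@3 c3@3 c4@3, authorship ...
After op 6 (insert('g')): buffer="vhgbggg" (len 7), cursors c1@3 c2@7 c3@7 c4@7, authorship ..1.234
After op 7 (move_right): buffer="vhgbggg" (len 7), cursors c1@4 c2@7 c3@7 c4@7, authorship ..1.234

Answer: vhgbggg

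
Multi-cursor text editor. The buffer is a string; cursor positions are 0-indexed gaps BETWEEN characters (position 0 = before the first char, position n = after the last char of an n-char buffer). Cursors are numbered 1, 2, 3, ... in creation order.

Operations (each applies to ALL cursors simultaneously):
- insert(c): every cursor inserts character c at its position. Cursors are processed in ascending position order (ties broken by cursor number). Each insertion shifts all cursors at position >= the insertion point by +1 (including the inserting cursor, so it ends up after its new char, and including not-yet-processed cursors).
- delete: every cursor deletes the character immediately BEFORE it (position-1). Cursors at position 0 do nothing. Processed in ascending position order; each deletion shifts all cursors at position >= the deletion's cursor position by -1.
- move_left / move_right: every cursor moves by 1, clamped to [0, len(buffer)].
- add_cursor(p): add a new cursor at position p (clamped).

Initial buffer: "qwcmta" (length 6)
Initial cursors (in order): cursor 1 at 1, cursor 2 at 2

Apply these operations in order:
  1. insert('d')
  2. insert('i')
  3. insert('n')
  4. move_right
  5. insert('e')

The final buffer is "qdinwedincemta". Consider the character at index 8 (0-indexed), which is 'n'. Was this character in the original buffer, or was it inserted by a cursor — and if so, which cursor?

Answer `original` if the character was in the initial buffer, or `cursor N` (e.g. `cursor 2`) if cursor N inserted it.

After op 1 (insert('d')): buffer="qdwdcmta" (len 8), cursors c1@2 c2@4, authorship .1.2....
After op 2 (insert('i')): buffer="qdiwdicmta" (len 10), cursors c1@3 c2@6, authorship .11.22....
After op 3 (insert('n')): buffer="qdinwdincmta" (len 12), cursors c1@4 c2@8, authorship .111.222....
After op 4 (move_right): buffer="qdinwdincmta" (len 12), cursors c1@5 c2@9, authorship .111.222....
After op 5 (insert('e')): buffer="qdinwedincemta" (len 14), cursors c1@6 c2@11, authorship .111.1222.2...
Authorship (.=original, N=cursor N): . 1 1 1 . 1 2 2 2 . 2 . . .
Index 8: author = 2

Answer: cursor 2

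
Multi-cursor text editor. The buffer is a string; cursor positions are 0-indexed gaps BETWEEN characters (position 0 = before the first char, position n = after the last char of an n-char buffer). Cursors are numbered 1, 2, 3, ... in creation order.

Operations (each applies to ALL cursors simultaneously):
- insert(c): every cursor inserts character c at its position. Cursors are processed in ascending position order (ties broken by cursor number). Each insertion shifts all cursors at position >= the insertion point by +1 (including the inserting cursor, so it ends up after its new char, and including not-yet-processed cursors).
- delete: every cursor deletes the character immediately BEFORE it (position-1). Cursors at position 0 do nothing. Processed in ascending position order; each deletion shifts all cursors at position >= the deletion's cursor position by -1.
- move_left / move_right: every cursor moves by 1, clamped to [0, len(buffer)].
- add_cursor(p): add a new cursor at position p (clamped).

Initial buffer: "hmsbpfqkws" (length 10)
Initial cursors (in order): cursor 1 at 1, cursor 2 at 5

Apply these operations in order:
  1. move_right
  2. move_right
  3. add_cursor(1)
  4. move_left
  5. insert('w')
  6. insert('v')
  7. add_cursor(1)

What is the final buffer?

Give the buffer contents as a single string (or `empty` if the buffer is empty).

After op 1 (move_right): buffer="hmsbpfqkws" (len 10), cursors c1@2 c2@6, authorship ..........
After op 2 (move_right): buffer="hmsbpfqkws" (len 10), cursors c1@3 c2@7, authorship ..........
After op 3 (add_cursor(1)): buffer="hmsbpfqkws" (len 10), cursors c3@1 c1@3 c2@7, authorship ..........
After op 4 (move_left): buffer="hmsbpfqkws" (len 10), cursors c3@0 c1@2 c2@6, authorship ..........
After op 5 (insert('w')): buffer="whmwsbpfwqkws" (len 13), cursors c3@1 c1@4 c2@9, authorship 3..1....2....
After op 6 (insert('v')): buffer="wvhmwvsbpfwvqkws" (len 16), cursors c3@2 c1@6 c2@12, authorship 33..11....22....
After op 7 (add_cursor(1)): buffer="wvhmwvsbpfwvqkws" (len 16), cursors c4@1 c3@2 c1@6 c2@12, authorship 33..11....22....

Answer: wvhmwvsbpfwvqkws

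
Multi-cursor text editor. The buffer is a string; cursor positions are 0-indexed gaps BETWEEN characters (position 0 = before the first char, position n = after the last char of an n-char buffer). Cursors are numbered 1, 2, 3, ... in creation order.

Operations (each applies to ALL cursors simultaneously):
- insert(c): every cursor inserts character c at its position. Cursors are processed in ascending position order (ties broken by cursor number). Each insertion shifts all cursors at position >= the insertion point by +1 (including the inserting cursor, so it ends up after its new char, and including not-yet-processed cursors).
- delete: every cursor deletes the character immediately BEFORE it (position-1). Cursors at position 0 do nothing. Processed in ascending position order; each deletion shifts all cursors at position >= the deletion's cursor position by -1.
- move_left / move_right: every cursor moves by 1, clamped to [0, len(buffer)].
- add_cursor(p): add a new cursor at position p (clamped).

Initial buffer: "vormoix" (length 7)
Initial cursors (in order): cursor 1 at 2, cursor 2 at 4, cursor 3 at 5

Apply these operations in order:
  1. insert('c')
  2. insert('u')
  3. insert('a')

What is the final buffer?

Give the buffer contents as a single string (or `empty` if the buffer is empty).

Answer: vocuarmcuaocuaix

Derivation:
After op 1 (insert('c')): buffer="vocrmcocix" (len 10), cursors c1@3 c2@6 c3@8, authorship ..1..2.3..
After op 2 (insert('u')): buffer="vocurmcuocuix" (len 13), cursors c1@4 c2@8 c3@11, authorship ..11..22.33..
After op 3 (insert('a')): buffer="vocuarmcuaocuaix" (len 16), cursors c1@5 c2@10 c3@14, authorship ..111..222.333..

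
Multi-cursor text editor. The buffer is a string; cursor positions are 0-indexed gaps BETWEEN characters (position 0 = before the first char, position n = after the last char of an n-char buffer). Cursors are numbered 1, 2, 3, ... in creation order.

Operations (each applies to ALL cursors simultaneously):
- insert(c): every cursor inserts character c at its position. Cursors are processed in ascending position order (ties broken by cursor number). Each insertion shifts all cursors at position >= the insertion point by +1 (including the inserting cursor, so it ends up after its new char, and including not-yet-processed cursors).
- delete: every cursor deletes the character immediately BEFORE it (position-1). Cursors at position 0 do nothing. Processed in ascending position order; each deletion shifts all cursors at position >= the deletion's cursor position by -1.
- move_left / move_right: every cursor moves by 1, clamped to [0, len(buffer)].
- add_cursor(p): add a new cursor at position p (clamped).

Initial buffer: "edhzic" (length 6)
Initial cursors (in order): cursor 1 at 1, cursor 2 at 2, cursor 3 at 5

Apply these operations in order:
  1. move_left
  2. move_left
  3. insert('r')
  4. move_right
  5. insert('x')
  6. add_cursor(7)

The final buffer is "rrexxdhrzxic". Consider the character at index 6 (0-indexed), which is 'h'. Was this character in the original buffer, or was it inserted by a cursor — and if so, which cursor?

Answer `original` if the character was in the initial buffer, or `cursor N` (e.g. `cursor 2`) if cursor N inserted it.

After op 1 (move_left): buffer="edhzic" (len 6), cursors c1@0 c2@1 c3@4, authorship ......
After op 2 (move_left): buffer="edhzic" (len 6), cursors c1@0 c2@0 c3@3, authorship ......
After op 3 (insert('r')): buffer="rredhrzic" (len 9), cursors c1@2 c2@2 c3@6, authorship 12...3...
After op 4 (move_right): buffer="rredhrzic" (len 9), cursors c1@3 c2@3 c3@7, authorship 12...3...
After op 5 (insert('x')): buffer="rrexxdhrzxic" (len 12), cursors c1@5 c2@5 c3@10, authorship 12.12..3.3..
After op 6 (add_cursor(7)): buffer="rrexxdhrzxic" (len 12), cursors c1@5 c2@5 c4@7 c3@10, authorship 12.12..3.3..
Authorship (.=original, N=cursor N): 1 2 . 1 2 . . 3 . 3 . .
Index 6: author = original

Answer: original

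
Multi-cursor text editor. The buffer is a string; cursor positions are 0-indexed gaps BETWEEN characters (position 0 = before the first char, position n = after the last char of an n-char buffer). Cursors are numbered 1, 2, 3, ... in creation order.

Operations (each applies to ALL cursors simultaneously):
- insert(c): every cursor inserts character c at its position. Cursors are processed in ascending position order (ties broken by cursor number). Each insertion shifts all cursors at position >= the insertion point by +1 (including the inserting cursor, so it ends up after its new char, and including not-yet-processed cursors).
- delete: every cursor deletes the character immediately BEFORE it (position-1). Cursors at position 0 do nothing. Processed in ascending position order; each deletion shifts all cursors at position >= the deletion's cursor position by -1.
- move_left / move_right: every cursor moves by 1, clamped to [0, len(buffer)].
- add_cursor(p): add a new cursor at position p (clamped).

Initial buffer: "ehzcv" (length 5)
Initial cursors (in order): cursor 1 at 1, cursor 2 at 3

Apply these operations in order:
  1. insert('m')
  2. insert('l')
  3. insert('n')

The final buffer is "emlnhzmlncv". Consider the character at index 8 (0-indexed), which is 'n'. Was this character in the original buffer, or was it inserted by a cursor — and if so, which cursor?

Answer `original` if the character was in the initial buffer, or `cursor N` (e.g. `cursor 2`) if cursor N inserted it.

After op 1 (insert('m')): buffer="emhzmcv" (len 7), cursors c1@2 c2@5, authorship .1..2..
After op 2 (insert('l')): buffer="emlhzmlcv" (len 9), cursors c1@3 c2@7, authorship .11..22..
After op 3 (insert('n')): buffer="emlnhzmlncv" (len 11), cursors c1@4 c2@9, authorship .111..222..
Authorship (.=original, N=cursor N): . 1 1 1 . . 2 2 2 . .
Index 8: author = 2

Answer: cursor 2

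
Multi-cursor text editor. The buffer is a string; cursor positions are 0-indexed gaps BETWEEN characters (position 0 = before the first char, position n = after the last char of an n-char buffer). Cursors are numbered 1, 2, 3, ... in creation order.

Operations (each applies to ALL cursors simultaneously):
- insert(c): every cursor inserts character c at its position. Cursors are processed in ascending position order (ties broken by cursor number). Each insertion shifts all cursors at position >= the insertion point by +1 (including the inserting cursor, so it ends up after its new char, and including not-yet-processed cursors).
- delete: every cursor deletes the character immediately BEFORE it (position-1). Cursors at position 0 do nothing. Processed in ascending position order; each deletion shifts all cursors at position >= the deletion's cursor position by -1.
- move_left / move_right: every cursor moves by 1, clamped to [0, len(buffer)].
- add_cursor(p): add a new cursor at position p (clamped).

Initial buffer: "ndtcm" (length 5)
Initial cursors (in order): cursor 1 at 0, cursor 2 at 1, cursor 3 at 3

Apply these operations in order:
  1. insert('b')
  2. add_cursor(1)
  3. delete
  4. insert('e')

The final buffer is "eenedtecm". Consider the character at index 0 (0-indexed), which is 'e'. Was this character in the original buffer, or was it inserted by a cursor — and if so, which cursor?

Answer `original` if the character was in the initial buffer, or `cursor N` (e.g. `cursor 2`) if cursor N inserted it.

After op 1 (insert('b')): buffer="bnbdtbcm" (len 8), cursors c1@1 c2@3 c3@6, authorship 1.2..3..
After op 2 (add_cursor(1)): buffer="bnbdtbcm" (len 8), cursors c1@1 c4@1 c2@3 c3@6, authorship 1.2..3..
After op 3 (delete): buffer="ndtcm" (len 5), cursors c1@0 c4@0 c2@1 c3@3, authorship .....
After op 4 (insert('e')): buffer="eenedtecm" (len 9), cursors c1@2 c4@2 c2@4 c3@7, authorship 14.2..3..
Authorship (.=original, N=cursor N): 1 4 . 2 . . 3 . .
Index 0: author = 1

Answer: cursor 1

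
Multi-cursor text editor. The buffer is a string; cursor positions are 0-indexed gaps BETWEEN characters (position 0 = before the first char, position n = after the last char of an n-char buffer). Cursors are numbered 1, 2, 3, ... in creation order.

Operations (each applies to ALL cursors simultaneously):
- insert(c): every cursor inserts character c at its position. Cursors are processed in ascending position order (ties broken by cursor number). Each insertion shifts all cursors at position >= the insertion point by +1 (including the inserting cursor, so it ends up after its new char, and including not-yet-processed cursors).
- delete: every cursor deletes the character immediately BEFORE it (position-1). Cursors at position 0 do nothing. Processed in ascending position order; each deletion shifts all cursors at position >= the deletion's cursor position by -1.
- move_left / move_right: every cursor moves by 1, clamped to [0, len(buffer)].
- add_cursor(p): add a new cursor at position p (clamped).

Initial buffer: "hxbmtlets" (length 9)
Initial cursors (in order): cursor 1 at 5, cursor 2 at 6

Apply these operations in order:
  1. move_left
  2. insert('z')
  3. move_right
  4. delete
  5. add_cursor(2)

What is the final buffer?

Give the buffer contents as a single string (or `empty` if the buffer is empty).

Answer: hxbmzzets

Derivation:
After op 1 (move_left): buffer="hxbmtlets" (len 9), cursors c1@4 c2@5, authorship .........
After op 2 (insert('z')): buffer="hxbmztzlets" (len 11), cursors c1@5 c2@7, authorship ....1.2....
After op 3 (move_right): buffer="hxbmztzlets" (len 11), cursors c1@6 c2@8, authorship ....1.2....
After op 4 (delete): buffer="hxbmzzets" (len 9), cursors c1@5 c2@6, authorship ....12...
After op 5 (add_cursor(2)): buffer="hxbmzzets" (len 9), cursors c3@2 c1@5 c2@6, authorship ....12...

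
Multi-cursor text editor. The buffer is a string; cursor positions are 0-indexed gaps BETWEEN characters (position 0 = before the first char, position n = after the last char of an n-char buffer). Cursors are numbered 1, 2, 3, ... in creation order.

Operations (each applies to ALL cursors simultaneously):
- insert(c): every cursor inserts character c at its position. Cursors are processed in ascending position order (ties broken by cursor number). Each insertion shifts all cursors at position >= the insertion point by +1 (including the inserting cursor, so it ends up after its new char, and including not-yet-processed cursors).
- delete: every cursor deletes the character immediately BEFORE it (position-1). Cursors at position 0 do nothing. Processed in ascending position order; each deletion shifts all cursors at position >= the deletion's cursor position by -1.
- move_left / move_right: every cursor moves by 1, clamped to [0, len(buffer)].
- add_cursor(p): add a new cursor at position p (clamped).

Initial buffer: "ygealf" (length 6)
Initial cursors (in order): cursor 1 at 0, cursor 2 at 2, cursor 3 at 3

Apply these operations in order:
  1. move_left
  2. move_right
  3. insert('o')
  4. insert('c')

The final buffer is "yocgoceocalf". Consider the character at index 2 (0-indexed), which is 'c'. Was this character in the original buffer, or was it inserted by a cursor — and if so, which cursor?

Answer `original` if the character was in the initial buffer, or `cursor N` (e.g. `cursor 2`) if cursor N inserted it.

Answer: cursor 1

Derivation:
After op 1 (move_left): buffer="ygealf" (len 6), cursors c1@0 c2@1 c3@2, authorship ......
After op 2 (move_right): buffer="ygealf" (len 6), cursors c1@1 c2@2 c3@3, authorship ......
After op 3 (insert('o')): buffer="yogoeoalf" (len 9), cursors c1@2 c2@4 c3@6, authorship .1.2.3...
After op 4 (insert('c')): buffer="yocgoceocalf" (len 12), cursors c1@3 c2@6 c3@9, authorship .11.22.33...
Authorship (.=original, N=cursor N): . 1 1 . 2 2 . 3 3 . . .
Index 2: author = 1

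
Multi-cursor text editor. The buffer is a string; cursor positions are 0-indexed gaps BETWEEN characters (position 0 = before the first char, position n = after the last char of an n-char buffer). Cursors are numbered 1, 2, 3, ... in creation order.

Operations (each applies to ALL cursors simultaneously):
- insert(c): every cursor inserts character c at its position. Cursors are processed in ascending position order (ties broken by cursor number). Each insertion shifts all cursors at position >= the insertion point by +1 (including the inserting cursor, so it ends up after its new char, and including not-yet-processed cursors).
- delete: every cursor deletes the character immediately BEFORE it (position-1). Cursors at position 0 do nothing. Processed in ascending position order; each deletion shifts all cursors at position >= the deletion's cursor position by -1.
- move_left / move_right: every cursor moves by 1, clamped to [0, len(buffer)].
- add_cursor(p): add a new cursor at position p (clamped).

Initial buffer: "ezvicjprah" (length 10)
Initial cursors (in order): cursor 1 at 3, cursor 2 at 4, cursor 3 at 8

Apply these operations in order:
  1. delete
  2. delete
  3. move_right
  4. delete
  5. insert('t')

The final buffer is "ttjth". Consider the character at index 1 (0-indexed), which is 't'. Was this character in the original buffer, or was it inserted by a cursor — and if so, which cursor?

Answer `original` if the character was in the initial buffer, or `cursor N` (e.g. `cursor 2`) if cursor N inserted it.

Answer: cursor 2

Derivation:
After op 1 (delete): buffer="ezcjpah" (len 7), cursors c1@2 c2@2 c3@5, authorship .......
After op 2 (delete): buffer="cjah" (len 4), cursors c1@0 c2@0 c3@2, authorship ....
After op 3 (move_right): buffer="cjah" (len 4), cursors c1@1 c2@1 c3@3, authorship ....
After op 4 (delete): buffer="jh" (len 2), cursors c1@0 c2@0 c3@1, authorship ..
After op 5 (insert('t')): buffer="ttjth" (len 5), cursors c1@2 c2@2 c3@4, authorship 12.3.
Authorship (.=original, N=cursor N): 1 2 . 3 .
Index 1: author = 2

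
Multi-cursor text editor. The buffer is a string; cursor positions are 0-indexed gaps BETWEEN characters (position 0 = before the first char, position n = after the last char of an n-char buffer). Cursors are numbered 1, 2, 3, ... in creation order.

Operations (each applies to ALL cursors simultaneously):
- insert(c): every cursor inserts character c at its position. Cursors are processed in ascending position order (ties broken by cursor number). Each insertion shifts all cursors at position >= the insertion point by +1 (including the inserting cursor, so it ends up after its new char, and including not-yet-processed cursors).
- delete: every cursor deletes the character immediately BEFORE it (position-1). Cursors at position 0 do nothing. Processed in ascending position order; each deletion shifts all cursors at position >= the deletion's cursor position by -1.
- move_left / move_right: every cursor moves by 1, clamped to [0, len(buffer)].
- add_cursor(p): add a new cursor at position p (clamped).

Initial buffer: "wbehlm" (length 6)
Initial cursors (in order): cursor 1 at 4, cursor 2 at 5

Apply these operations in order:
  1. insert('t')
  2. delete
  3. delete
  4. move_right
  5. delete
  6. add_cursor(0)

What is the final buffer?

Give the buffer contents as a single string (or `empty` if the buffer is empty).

Answer: wb

Derivation:
After op 1 (insert('t')): buffer="wbehtltm" (len 8), cursors c1@5 c2@7, authorship ....1.2.
After op 2 (delete): buffer="wbehlm" (len 6), cursors c1@4 c2@5, authorship ......
After op 3 (delete): buffer="wbem" (len 4), cursors c1@3 c2@3, authorship ....
After op 4 (move_right): buffer="wbem" (len 4), cursors c1@4 c2@4, authorship ....
After op 5 (delete): buffer="wb" (len 2), cursors c1@2 c2@2, authorship ..
After op 6 (add_cursor(0)): buffer="wb" (len 2), cursors c3@0 c1@2 c2@2, authorship ..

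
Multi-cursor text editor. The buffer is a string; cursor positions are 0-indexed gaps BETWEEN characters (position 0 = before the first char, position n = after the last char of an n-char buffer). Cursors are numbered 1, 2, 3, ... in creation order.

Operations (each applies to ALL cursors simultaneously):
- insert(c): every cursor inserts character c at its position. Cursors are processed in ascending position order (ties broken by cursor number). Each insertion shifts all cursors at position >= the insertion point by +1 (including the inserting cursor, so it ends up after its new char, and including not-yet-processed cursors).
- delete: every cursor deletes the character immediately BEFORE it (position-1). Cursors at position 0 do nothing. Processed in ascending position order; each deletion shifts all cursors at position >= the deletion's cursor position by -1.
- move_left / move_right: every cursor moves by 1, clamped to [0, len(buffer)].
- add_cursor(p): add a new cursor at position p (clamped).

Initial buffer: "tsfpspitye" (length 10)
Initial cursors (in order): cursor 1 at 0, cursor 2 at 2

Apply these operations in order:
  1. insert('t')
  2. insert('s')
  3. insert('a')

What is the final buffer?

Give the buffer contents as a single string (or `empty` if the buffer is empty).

Answer: tsatstsafpspitye

Derivation:
After op 1 (insert('t')): buffer="ttstfpspitye" (len 12), cursors c1@1 c2@4, authorship 1..2........
After op 2 (insert('s')): buffer="tststsfpspitye" (len 14), cursors c1@2 c2@6, authorship 11..22........
After op 3 (insert('a')): buffer="tsatstsafpspitye" (len 16), cursors c1@3 c2@8, authorship 111..222........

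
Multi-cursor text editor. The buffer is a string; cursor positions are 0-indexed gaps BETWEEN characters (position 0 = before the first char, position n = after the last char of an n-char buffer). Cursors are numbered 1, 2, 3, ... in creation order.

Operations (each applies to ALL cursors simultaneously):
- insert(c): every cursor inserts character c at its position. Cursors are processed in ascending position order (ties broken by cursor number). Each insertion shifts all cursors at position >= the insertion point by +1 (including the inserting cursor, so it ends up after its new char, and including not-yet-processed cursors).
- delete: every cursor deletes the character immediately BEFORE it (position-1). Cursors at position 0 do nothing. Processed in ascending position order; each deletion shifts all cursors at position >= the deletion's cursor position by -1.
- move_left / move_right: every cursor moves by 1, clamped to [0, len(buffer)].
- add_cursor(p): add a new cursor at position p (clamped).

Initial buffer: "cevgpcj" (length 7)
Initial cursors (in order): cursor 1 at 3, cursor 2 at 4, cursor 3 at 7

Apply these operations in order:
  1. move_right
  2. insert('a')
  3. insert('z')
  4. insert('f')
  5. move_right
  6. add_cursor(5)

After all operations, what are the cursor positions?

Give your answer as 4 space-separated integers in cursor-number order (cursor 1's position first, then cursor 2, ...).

Answer: 8 12 16 5

Derivation:
After op 1 (move_right): buffer="cevgpcj" (len 7), cursors c1@4 c2@5 c3@7, authorship .......
After op 2 (insert('a')): buffer="cevgapacja" (len 10), cursors c1@5 c2@7 c3@10, authorship ....1.2..3
After op 3 (insert('z')): buffer="cevgazpazcjaz" (len 13), cursors c1@6 c2@9 c3@13, authorship ....11.22..33
After op 4 (insert('f')): buffer="cevgazfpazfcjazf" (len 16), cursors c1@7 c2@11 c3@16, authorship ....111.222..333
After op 5 (move_right): buffer="cevgazfpazfcjazf" (len 16), cursors c1@8 c2@12 c3@16, authorship ....111.222..333
After op 6 (add_cursor(5)): buffer="cevgazfpazfcjazf" (len 16), cursors c4@5 c1@8 c2@12 c3@16, authorship ....111.222..333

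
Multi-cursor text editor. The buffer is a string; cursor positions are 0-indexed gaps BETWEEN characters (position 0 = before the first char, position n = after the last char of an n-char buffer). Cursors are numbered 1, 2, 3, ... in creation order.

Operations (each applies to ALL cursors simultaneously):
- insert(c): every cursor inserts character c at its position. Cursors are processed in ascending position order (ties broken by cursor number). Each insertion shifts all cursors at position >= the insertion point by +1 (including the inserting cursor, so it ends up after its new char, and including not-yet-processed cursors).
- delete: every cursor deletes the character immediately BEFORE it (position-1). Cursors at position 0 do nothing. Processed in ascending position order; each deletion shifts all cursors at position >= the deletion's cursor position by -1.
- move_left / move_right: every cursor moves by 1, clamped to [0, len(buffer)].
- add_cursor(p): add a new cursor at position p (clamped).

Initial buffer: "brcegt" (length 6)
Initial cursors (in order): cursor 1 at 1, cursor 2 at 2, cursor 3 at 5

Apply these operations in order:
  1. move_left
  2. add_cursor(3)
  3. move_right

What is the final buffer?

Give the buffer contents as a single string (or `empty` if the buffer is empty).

Answer: brcegt

Derivation:
After op 1 (move_left): buffer="brcegt" (len 6), cursors c1@0 c2@1 c3@4, authorship ......
After op 2 (add_cursor(3)): buffer="brcegt" (len 6), cursors c1@0 c2@1 c4@3 c3@4, authorship ......
After op 3 (move_right): buffer="brcegt" (len 6), cursors c1@1 c2@2 c4@4 c3@5, authorship ......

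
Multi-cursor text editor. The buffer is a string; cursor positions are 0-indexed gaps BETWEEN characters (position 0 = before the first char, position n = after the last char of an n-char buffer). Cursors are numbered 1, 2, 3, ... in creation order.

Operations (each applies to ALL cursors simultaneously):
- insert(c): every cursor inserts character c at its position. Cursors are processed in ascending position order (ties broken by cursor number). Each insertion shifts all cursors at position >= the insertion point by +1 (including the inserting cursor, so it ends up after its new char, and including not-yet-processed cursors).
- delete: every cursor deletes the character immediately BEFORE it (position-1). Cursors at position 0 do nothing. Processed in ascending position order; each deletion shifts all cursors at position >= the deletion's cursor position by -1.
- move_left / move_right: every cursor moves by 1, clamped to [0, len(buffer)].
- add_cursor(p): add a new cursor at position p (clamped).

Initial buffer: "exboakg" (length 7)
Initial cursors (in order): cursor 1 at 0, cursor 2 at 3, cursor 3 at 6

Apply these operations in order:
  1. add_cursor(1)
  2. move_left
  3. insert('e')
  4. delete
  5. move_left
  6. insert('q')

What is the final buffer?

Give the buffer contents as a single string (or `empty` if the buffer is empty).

Answer: qqeqxboqakg

Derivation:
After op 1 (add_cursor(1)): buffer="exboakg" (len 7), cursors c1@0 c4@1 c2@3 c3@6, authorship .......
After op 2 (move_left): buffer="exboakg" (len 7), cursors c1@0 c4@0 c2@2 c3@5, authorship .......
After op 3 (insert('e')): buffer="eeexeboaekg" (len 11), cursors c1@2 c4@2 c2@5 c3@9, authorship 14..2...3..
After op 4 (delete): buffer="exboakg" (len 7), cursors c1@0 c4@0 c2@2 c3@5, authorship .......
After op 5 (move_left): buffer="exboakg" (len 7), cursors c1@0 c4@0 c2@1 c3@4, authorship .......
After op 6 (insert('q')): buffer="qqeqxboqakg" (len 11), cursors c1@2 c4@2 c2@4 c3@8, authorship 14.2...3...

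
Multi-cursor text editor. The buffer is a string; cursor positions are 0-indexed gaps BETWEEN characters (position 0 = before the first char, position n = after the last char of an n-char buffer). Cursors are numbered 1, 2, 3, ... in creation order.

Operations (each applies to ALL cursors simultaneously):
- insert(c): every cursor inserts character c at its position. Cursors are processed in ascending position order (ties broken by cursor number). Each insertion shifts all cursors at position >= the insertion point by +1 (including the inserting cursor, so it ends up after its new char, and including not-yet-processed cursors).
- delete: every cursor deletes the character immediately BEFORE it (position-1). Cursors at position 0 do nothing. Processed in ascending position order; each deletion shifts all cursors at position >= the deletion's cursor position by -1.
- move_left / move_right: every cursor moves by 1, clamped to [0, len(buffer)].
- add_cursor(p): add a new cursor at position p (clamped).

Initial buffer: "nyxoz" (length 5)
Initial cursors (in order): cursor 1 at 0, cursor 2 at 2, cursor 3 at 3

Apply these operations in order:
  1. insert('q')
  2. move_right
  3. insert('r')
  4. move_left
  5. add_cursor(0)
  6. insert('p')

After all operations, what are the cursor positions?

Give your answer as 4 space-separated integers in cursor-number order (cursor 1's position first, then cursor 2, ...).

After op 1 (insert('q')): buffer="qnyqxqoz" (len 8), cursors c1@1 c2@4 c3@6, authorship 1..2.3..
After op 2 (move_right): buffer="qnyqxqoz" (len 8), cursors c1@2 c2@5 c3@7, authorship 1..2.3..
After op 3 (insert('r')): buffer="qnryqxrqorz" (len 11), cursors c1@3 c2@7 c3@10, authorship 1.1.2.23.3.
After op 4 (move_left): buffer="qnryqxrqorz" (len 11), cursors c1@2 c2@6 c3@9, authorship 1.1.2.23.3.
After op 5 (add_cursor(0)): buffer="qnryqxrqorz" (len 11), cursors c4@0 c1@2 c2@6 c3@9, authorship 1.1.2.23.3.
After op 6 (insert('p')): buffer="pqnpryqxprqoprz" (len 15), cursors c4@1 c1@4 c2@9 c3@13, authorship 41.11.2.223.33.

Answer: 4 9 13 1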